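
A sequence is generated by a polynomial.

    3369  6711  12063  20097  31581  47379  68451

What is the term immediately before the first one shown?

1461

Δ: 3342, 5352, 8034, 11484, 15798, 21072
Δ²: 2010, 2682, 3450, 4314, 5274
Δ³: 672, 768, 864, 960
Δ⁴: 96, 96, 96
The fourth differences are constant at 96.
Work back: 672 − 96 = 576;  2010 − 576 = 1434;  3342 − 1434 = 1908;  3369 − 1908 = 1461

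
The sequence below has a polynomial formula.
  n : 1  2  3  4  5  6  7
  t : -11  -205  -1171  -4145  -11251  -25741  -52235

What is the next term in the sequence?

-96961

First differences: -194, -966, -2974, -7106, -14490, -26494
Second differences: -772, -2008, -4132, -7384, -12004
Third differences: -1236, -2124, -3252, -4620
Fourth differences: -888, -1128, -1368
Fifth differences: -240, -240
Fifth differences constant at -240.
-1368 − 240 = -1608;  -4620 − 1608 = -6228;  -12004 − 6228 = -18232;  -26494 − 18232 = -44726;  -52235 − 44726 = -96961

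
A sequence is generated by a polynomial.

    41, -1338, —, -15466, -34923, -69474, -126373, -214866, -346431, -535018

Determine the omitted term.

-5601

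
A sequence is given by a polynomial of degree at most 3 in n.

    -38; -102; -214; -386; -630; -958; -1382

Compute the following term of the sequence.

-1914

First differences: -64 , -112 , -172 , -244 , -328 , -424
Second differences: -48 , -60 , -72 , -84 , -96
Third differences: -12 , -12 , -12 , -12
Constant third difference = -12, so extend:
-96 − 12 = -108;  -424 − 108 = -532;  -1382 − 532 = -1914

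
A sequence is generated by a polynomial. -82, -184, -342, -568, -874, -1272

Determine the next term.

-1774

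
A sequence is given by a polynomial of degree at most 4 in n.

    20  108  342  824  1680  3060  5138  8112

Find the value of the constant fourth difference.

24

D1: 88, 234, 482, 856, 1380, 2078, 2974
D2: 146, 248, 374, 524, 698, 896
D3: 102, 126, 150, 174, 198
D4: 24, 24, 24, 24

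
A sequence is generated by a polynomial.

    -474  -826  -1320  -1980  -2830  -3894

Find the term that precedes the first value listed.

-240

D1: -352  -494  -660  -850  -1064
D2: -142  -166  -190  -214
D3: -24  -24  -24
The third differences are constant at -24.
Work back: -142 + 24 = -118;  -352 + 118 = -234;  -474 + 234 = -240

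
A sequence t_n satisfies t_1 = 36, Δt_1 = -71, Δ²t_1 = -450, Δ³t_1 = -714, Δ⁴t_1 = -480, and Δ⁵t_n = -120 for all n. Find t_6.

Build the table forward from the leading diagonal:
D5: -120  -120  -120  -120  -120  -120
D4: -480  -600  -720  -840  -960  -1080
D3: -714  -1194  -1794  -2514  -3354  -4314
D2: -450  -1164  -2358  -4152  -6666  -10020
D1: -71  -521  -1685  -4043  -8195  -14861
t: 36  -35  -556  -2241  -6284  -14479

-14479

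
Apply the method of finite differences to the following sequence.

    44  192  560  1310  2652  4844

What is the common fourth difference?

48

First differences: 148, 368, 750, 1342, 2192
Second differences: 220, 382, 592, 850
Third differences: 162, 210, 258
Fourth differences: 48, 48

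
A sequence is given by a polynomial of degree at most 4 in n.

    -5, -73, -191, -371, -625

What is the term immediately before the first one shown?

Δ: -68, -118, -180, -254
Δ²: -50, -62, -74
Δ³: -12, -12
The third differences are constant at -12.
Work back: -50 + 12 = -38;  -68 + 38 = -30;  -5 + 30 = 25

25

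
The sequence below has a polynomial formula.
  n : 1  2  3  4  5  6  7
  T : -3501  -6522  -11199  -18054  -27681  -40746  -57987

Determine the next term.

-80214

Δ: -3021, -4677, -6855, -9627, -13065, -17241
Δ²: -1656, -2178, -2772, -3438, -4176
Δ³: -522, -594, -666, -738
Δ⁴: -72, -72, -72
Constant fourth difference = -72, so extend:
-738 − 72 = -810;  -4176 − 810 = -4986;  -17241 − 4986 = -22227;  -57987 − 22227 = -80214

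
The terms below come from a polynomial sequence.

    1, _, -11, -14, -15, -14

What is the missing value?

Using the last 4 terms:
First differences: -3, -1, 1
Second differences: 2, 2
Constant second difference = 2.
Extend backward: -3 − 2 = -5;  -11 + 5 = -6

-6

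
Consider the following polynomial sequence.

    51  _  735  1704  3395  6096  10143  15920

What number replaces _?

248

Using the last 6 terms:
Δ: 969  1691  2701  4047  5777
Δ²: 722  1010  1346  1730
Δ³: 288  336  384
Δ⁴: 48  48
Constant fourth difference = 48.
Extend backward: 288 − 48 = 240;  722 − 240 = 482;  969 − 482 = 487;  735 − 487 = 248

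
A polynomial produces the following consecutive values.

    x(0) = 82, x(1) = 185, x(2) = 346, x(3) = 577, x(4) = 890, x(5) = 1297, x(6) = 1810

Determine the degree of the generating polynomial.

3

D1: 103, 161, 231, 313, 407, 513
D2: 58, 70, 82, 94, 106
D3: 12, 12, 12, 12
The third differences are constant, so the polynomial has degree 3.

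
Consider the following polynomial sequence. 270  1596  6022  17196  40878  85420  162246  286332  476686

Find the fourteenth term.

Δ: 1326  4426  11174  23682  44542  76826  124086  190354
Δ²: 3100  6748  12508  20860  32284  47260  66268
Δ³: 3648  5760  8352  11424  14976  19008
Δ⁴: 2112  2592  3072  3552  4032
Δ⁵: 480  480  480  480
The fifth differences are constant (480).
4032 + 480 = 4512;  19008 + 4512 = 23520;  66268 + 23520 = 89788;  190354 + 89788 = 280142;  476686 + 280142 = 756828
4512 + 480 = 4992;  23520 + 4992 = 28512;  89788 + 28512 = 118300;  280142 + 118300 = 398442;  756828 + 398442 = 1155270
4992 + 480 = 5472;  28512 + 5472 = 33984;  118300 + 33984 = 152284;  398442 + 152284 = 550726;  1155270 + 550726 = 1705996
5472 + 480 = 5952;  33984 + 5952 = 39936;  152284 + 39936 = 192220;  550726 + 192220 = 742946;  1705996 + 742946 = 2448942
5952 + 480 = 6432;  39936 + 6432 = 46368;  192220 + 46368 = 238588;  742946 + 238588 = 981534;  2448942 + 981534 = 3430476

3430476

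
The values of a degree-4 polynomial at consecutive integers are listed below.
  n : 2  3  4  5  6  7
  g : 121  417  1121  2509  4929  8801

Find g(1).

29

296, 704, 1388, 2420, 3872
408, 684, 1032, 1452
276, 348, 420
72, 72
The fourth differences are constant at 72.
Work back: 276 − 72 = 204;  408 − 204 = 204;  296 − 204 = 92;  121 − 92 = 29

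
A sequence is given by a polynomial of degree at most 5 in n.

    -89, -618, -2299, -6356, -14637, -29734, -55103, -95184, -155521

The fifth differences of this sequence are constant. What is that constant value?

D1: -529, -1681, -4057, -8281, -15097, -25369, -40081, -60337
D2: -1152, -2376, -4224, -6816, -10272, -14712, -20256
D3: -1224, -1848, -2592, -3456, -4440, -5544
D4: -624, -744, -864, -984, -1104
D5: -120, -120, -120, -120

-120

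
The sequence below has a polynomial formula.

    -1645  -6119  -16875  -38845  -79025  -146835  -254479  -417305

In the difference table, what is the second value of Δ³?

First differences: -4474, -10756, -21970, -40180, -67810, -107644, -162826
Second differences: -6282, -11214, -18210, -27630, -39834, -55182
Third differences: -4932, -6996, -9420, -12204, -15348
Fourth differences: -2064, -2424, -2784, -3144
Fifth differences: -360, -360, -360

-6996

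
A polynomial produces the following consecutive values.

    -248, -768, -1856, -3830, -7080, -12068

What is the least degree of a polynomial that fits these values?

Δ: -520, -1088, -1974, -3250, -4988
Δ²: -568, -886, -1276, -1738
Δ³: -318, -390, -462
Δ⁴: -72, -72
The fourth differences are constant, so the polynomial has degree 4.

4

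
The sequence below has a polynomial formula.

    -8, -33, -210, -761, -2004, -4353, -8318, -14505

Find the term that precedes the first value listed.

-9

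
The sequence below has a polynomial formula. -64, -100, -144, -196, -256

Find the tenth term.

-36, -44, -52, -60
-8, -8, -8
Constant second difference = -8, so extend:
-60 − 8 = -68;  -256 − 68 = -324
-68 − 8 = -76;  -324 − 76 = -400
-76 − 8 = -84;  -400 − 84 = -484
-84 − 8 = -92;  -484 − 92 = -576
-92 − 8 = -100;  -576 − 100 = -676

-676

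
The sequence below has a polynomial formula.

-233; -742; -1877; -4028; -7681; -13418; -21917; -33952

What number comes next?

-50393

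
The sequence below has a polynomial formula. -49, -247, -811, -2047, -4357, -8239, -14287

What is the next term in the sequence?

-23191

First differences: -198  -564  -1236  -2310  -3882  -6048
Second differences: -366  -672  -1074  -1572  -2166
Third differences: -306  -402  -498  -594
Fourth differences: -96  -96  -96
Constant fourth difference = -96, so extend:
-594 − 96 = -690;  -2166 − 690 = -2856;  -6048 − 2856 = -8904;  -14287 − 8904 = -23191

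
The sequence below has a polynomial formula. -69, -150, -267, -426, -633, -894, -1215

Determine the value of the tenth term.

D1: -81 , -117 , -159 , -207 , -261 , -321
D2: -36 , -42 , -48 , -54 , -60
D3: -6 , -6 , -6 , -6
Constant third difference = -6, so extend:
-60 − 6 = -66;  -321 − 66 = -387;  -1215 − 387 = -1602
-66 − 6 = -72;  -387 − 72 = -459;  -1602 − 459 = -2061
-72 − 6 = -78;  -459 − 78 = -537;  -2061 − 537 = -2598

-2598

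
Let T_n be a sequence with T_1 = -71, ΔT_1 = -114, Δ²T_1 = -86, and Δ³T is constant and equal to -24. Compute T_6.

-1741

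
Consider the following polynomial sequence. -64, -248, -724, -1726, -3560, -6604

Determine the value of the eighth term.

-184, -476, -1002, -1834, -3044
-292, -526, -832, -1210
-234, -306, -378
-72, -72
Fourth differences constant at -72.
-378 − 72 = -450;  -1210 − 450 = -1660;  -3044 − 1660 = -4704;  -6604 − 4704 = -11308
-450 − 72 = -522;  -1660 − 522 = -2182;  -4704 − 2182 = -6886;  -11308 − 6886 = -18194

-18194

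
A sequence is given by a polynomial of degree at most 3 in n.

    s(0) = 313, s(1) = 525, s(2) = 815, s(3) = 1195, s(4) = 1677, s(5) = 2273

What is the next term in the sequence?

2995

D1: 212  290  380  482  596
D2: 78  90  102  114
D3: 12  12  12
The third differences are constant (12).
114 + 12 = 126;  596 + 126 = 722;  2273 + 722 = 2995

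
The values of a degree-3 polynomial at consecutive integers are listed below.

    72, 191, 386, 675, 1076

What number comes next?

D1: 119  195  289  401
D2: 76  94  112
D3: 18  18
The third differences are constant (18).
112 + 18 = 130;  401 + 130 = 531;  1076 + 531 = 1607

1607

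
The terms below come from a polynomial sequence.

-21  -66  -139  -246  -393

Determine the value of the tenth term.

-1938

-45, -73, -107, -147
-28, -34, -40
-6, -6
Third differences constant at -6.
-40 − 6 = -46;  -147 − 46 = -193;  -393 − 193 = -586
-46 − 6 = -52;  -193 − 52 = -245;  -586 − 245 = -831
-52 − 6 = -58;  -245 − 58 = -303;  -831 − 303 = -1134
-58 − 6 = -64;  -303 − 64 = -367;  -1134 − 367 = -1501
-64 − 6 = -70;  -367 − 70 = -437;  -1501 − 437 = -1938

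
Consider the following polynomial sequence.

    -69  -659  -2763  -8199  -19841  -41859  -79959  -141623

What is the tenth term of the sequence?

First differences: -590 , -2104 , -5436 , -11642 , -22018 , -38100 , -61664
Second differences: -1514 , -3332 , -6206 , -10376 , -16082 , -23564
Third differences: -1818 , -2874 , -4170 , -5706 , -7482
Fourth differences: -1056 , -1296 , -1536 , -1776
Fifth differences: -240 , -240 , -240
Constant fifth difference = -240, so extend:
-1776 − 240 = -2016;  -7482 − 2016 = -9498;  -23564 − 9498 = -33062;  -61664 − 33062 = -94726;  -141623 − 94726 = -236349
-2016 − 240 = -2256;  -9498 − 2256 = -11754;  -33062 − 11754 = -44816;  -94726 − 44816 = -139542;  -236349 − 139542 = -375891

-375891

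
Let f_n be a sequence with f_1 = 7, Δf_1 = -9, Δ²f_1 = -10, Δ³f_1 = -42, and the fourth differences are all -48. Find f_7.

-1757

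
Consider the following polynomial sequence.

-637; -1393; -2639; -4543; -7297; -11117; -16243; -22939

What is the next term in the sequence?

D1: -756 , -1246 , -1904 , -2754 , -3820 , -5126 , -6696
D2: -490 , -658 , -850 , -1066 , -1306 , -1570
D3: -168 , -192 , -216 , -240 , -264
D4: -24 , -24 , -24 , -24
Fourth differences constant at -24.
-264 − 24 = -288;  -1570 − 288 = -1858;  -6696 − 1858 = -8554;  -22939 − 8554 = -31493

-31493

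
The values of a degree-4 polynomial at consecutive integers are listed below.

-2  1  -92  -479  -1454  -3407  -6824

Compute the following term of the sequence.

-12287

3, -93, -387, -975, -1953, -3417
-96, -294, -588, -978, -1464
-198, -294, -390, -486
-96, -96, -96
Constant fourth difference = -96, so extend:
-486 − 96 = -582;  -1464 − 582 = -2046;  -3417 − 2046 = -5463;  -6824 − 5463 = -12287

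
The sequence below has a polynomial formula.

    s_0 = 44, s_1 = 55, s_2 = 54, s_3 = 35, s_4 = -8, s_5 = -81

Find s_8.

D1: 11, -1, -19, -43, -73
D2: -12, -18, -24, -30
D3: -6, -6, -6
Third differences constant at -6.
-30 − 6 = -36;  -73 − 36 = -109;  -81 − 109 = -190
-36 − 6 = -42;  -109 − 42 = -151;  -190 − 151 = -341
-42 − 6 = -48;  -151 − 48 = -199;  -341 − 199 = -540

-540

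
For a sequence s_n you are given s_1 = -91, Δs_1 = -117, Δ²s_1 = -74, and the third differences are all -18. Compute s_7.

-2263

Build the table forward from the leading diagonal:
Third differences: -18, -18, -18, -18, -18, -18, -18
Second differences: -74, -92, -110, -128, -146, -164, -182
First differences: -117, -191, -283, -393, -521, -667, -831
s: -91, -208, -399, -682, -1075, -1596, -2263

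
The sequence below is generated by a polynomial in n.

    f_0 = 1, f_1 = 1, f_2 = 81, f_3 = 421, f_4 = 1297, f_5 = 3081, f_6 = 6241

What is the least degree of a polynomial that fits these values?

4

0, 80, 340, 876, 1784, 3160
80, 260, 536, 908, 1376
180, 276, 372, 468
96, 96, 96
The fourth differences are constant, so the polynomial has degree 4.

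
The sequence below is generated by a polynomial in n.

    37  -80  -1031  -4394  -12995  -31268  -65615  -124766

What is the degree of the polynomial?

-117, -951, -3363, -8601, -18273, -34347, -59151
-834, -2412, -5238, -9672, -16074, -24804
-1578, -2826, -4434, -6402, -8730
-1248, -1608, -1968, -2328
-360, -360, -360
The fifth differences are constant, so the polynomial has degree 5.

5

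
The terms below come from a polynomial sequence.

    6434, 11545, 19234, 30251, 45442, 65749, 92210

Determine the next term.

125959

5111, 7689, 11017, 15191, 20307, 26461
2578, 3328, 4174, 5116, 6154
750, 846, 942, 1038
96, 96, 96
Fourth differences constant at 96.
1038 + 96 = 1134;  6154 + 1134 = 7288;  26461 + 7288 = 33749;  92210 + 33749 = 125959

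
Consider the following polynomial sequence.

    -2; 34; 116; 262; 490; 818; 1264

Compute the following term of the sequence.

36 , 82 , 146 , 228 , 328 , 446
46 , 64 , 82 , 100 , 118
18 , 18 , 18 , 18
Constant third difference = 18, so extend:
118 + 18 = 136;  446 + 136 = 582;  1264 + 582 = 1846

1846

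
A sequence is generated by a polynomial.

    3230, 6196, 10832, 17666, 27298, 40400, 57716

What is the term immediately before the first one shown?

1478

2966  4636  6834  9632  13102  17316
1670  2198  2798  3470  4214
528  600  672  744
72  72  72
The fourth differences are constant at 72.
Work back: 528 − 72 = 456;  1670 − 456 = 1214;  2966 − 1214 = 1752;  3230 − 1752 = 1478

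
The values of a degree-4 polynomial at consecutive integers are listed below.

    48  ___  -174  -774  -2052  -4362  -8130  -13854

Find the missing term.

30

Using the last 6 terms:
First differences: -600  -1278  -2310  -3768  -5724
Second differences: -678  -1032  -1458  -1956
Third differences: -354  -426  -498
Fourth differences: -72  -72
Constant fourth difference = -72.
Extend backward: -354 + 72 = -282;  -678 + 282 = -396;  -600 + 396 = -204;  -174 + 204 = 30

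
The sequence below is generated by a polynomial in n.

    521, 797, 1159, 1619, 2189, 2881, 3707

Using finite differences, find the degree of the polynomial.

3

276, 362, 460, 570, 692, 826
86, 98, 110, 122, 134
12, 12, 12, 12
The third differences are constant, so the polynomial has degree 3.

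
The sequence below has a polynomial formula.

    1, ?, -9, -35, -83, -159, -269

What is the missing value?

1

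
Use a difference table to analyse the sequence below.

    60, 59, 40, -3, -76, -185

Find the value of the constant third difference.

Δ: -1, -19, -43, -73, -109
Δ²: -18, -24, -30, -36
Δ³: -6, -6, -6

-6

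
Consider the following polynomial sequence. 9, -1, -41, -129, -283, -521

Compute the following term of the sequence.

-861

Δ: -10, -40, -88, -154, -238
Δ²: -30, -48, -66, -84
Δ³: -18, -18, -18
Constant third difference = -18, so extend:
-84 − 18 = -102;  -238 − 102 = -340;  -521 − 340 = -861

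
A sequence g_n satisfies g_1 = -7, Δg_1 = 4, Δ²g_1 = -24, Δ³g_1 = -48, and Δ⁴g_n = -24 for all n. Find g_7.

-1663

Build the table forward from the leading diagonal:
D4: -24, -24, -24, -24, -24, -24, -24
D3: -48, -72, -96, -120, -144, -168, -192
D2: -24, -72, -144, -240, -360, -504, -672
D1: 4, -20, -92, -236, -476, -836, -1340
g: -7, -3, -23, -115, -351, -827, -1663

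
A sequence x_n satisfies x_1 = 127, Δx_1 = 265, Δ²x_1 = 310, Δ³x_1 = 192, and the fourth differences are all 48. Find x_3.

967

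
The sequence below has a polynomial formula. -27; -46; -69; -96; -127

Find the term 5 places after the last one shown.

D1: -19 , -23 , -27 , -31
D2: -4 , -4 , -4
Constant second difference = -4, so extend:
-31 − 4 = -35;  -127 − 35 = -162
-35 − 4 = -39;  -162 − 39 = -201
-39 − 4 = -43;  -201 − 43 = -244
-43 − 4 = -47;  -244 − 47 = -291
-47 − 4 = -51;  -291 − 51 = -342

-342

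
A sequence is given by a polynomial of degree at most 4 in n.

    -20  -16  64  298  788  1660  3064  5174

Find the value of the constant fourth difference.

24

Δ: 4, 80, 234, 490, 872, 1404, 2110
Δ²: 76, 154, 256, 382, 532, 706
Δ³: 78, 102, 126, 150, 174
Δ⁴: 24, 24, 24, 24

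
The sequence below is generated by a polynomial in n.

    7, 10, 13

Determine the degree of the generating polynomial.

1

3, 3
The first differences are constant, so the polynomial has degree 1.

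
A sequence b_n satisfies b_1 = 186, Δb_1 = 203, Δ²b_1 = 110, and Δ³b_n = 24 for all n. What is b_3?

Build the table forward from the leading diagonal:
Δ³: 24, 24, 24
Δ²: 110, 134, 158
Δ: 203, 313, 447
b: 186, 389, 702

702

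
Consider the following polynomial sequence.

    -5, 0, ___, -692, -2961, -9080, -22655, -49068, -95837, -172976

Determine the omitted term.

Using the last 7 terms:
First differences: -2269, -6119, -13575, -26413, -46769, -77139
Second differences: -3850, -7456, -12838, -20356, -30370
Third differences: -3606, -5382, -7518, -10014
Fourth differences: -1776, -2136, -2496
Fifth differences: -360, -360
Constant fifth difference = -360.
Extend backward: -1776 + 360 = -1416;  -3606 + 1416 = -2190;  -3850 + 2190 = -1660;  -2269 + 1660 = -609;  -692 + 609 = -83

-83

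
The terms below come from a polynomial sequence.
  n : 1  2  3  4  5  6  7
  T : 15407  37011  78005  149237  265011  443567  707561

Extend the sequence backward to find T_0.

D1: 21604  40994  71232  115774  178556  263994
D2: 19390  30238  44542  62782  85438
D3: 10848  14304  18240  22656
D4: 3456  3936  4416
D5: 480  480
The fifth differences are constant at 480.
Work back: 3456 − 480 = 2976;  10848 − 2976 = 7872;  19390 − 7872 = 11518;  21604 − 11518 = 10086;  15407 − 10086 = 5321

5321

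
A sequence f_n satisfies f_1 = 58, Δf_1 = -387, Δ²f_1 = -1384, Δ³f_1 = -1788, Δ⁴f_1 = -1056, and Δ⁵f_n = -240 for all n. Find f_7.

-76064

Build the table forward from the leading diagonal:
D5: -240  -240  -240  -240  -240  -240  -240
D4: -1056  -1296  -1536  -1776  -2016  -2256  -2496
D3: -1788  -2844  -4140  -5676  -7452  -9468  -11724
D2: -1384  -3172  -6016  -10156  -15832  -23284  -32752
D1: -387  -1771  -4943  -10959  -21115  -36947  -60231
f: 58  -329  -2100  -7043  -18002  -39117  -76064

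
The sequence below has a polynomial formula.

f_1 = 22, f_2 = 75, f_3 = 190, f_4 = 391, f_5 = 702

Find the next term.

1147

Δ: 53, 115, 201, 311
Δ²: 62, 86, 110
Δ³: 24, 24
The third differences are constant (24).
110 + 24 = 134;  311 + 134 = 445;  702 + 445 = 1147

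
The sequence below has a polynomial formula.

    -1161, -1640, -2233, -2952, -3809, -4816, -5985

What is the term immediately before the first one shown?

-479, -593, -719, -857, -1007, -1169
-114, -126, -138, -150, -162
-12, -12, -12, -12
The third differences are constant at -12.
Work back: -114 + 12 = -102;  -479 + 102 = -377;  -1161 + 377 = -784

-784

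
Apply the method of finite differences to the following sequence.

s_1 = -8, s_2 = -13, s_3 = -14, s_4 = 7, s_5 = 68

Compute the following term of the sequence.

187

D1: -5  -1  21  61
D2: 4  22  40
D3: 18  18
Third differences constant at 18.
40 + 18 = 58;  61 + 58 = 119;  68 + 119 = 187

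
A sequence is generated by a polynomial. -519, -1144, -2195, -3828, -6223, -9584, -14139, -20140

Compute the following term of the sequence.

-27863

First differences: -625  -1051  -1633  -2395  -3361  -4555  -6001
Second differences: -426  -582  -762  -966  -1194  -1446
Third differences: -156  -180  -204  -228  -252
Fourth differences: -24  -24  -24  -24
Fourth differences constant at -24.
-252 − 24 = -276;  -1446 − 276 = -1722;  -6001 − 1722 = -7723;  -20140 − 7723 = -27863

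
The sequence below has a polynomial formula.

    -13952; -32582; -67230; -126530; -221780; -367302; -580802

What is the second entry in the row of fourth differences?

Δ: -18630, -34648, -59300, -95250, -145522, -213500
Δ²: -16018, -24652, -35950, -50272, -67978
Δ³: -8634, -11298, -14322, -17706
Δ⁴: -2664, -3024, -3384
Δ⁵: -360, -360

-3024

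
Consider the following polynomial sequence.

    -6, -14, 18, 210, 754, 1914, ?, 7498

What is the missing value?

4026

Using the first 6 terms:
First differences: -8  32  192  544  1160
Second differences: 40  160  352  616
Third differences: 120  192  264
Fourth differences: 72  72
Constant fourth difference = 72.
Extend forward: 264 + 72 = 336;  616 + 336 = 952;  1160 + 952 = 2112;  1914 + 2112 = 4026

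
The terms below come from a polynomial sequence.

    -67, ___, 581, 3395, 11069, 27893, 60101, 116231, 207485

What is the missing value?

-79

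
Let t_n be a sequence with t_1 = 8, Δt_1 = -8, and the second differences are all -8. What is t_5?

Build the table forward from the leading diagonal:
Second differences: -8, -8, -8, -8, -8
First differences: -8, -16, -24, -32, -40
t: 8, 0, -16, -40, -72

-72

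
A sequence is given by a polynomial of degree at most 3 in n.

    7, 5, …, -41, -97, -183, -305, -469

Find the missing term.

-9

Using the last 5 terms:
D1: -56  -86  -122  -164
D2: -30  -36  -42
D3: -6  -6
Constant third difference = -6.
Extend backward: -30 + 6 = -24;  -56 + 24 = -32;  -41 + 32 = -9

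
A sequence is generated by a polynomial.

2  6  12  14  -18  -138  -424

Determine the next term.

-978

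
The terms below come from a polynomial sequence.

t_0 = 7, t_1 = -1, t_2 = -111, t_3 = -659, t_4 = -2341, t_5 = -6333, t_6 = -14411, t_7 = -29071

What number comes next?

-53649

D1: -8 , -110 , -548 , -1682 , -3992 , -8078 , -14660
D2: -102 , -438 , -1134 , -2310 , -4086 , -6582
D3: -336 , -696 , -1176 , -1776 , -2496
D4: -360 , -480 , -600 , -720
D5: -120 , -120 , -120
Constant fifth difference = -120, so extend:
-720 − 120 = -840;  -2496 − 840 = -3336;  -6582 − 3336 = -9918;  -14660 − 9918 = -24578;  -29071 − 24578 = -53649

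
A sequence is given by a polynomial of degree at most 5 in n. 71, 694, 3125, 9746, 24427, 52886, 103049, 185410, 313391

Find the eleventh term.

776701

Δ: 623, 2431, 6621, 14681, 28459, 50163, 82361, 127981
Δ²: 1808, 4190, 8060, 13778, 21704, 32198, 45620
Δ³: 2382, 3870, 5718, 7926, 10494, 13422
Δ⁴: 1488, 1848, 2208, 2568, 2928
Δ⁵: 360, 360, 360, 360
Constant fifth difference = 360, so extend:
2928 + 360 = 3288;  13422 + 3288 = 16710;  45620 + 16710 = 62330;  127981 + 62330 = 190311;  313391 + 190311 = 503702
3288 + 360 = 3648;  16710 + 3648 = 20358;  62330 + 20358 = 82688;  190311 + 82688 = 272999;  503702 + 272999 = 776701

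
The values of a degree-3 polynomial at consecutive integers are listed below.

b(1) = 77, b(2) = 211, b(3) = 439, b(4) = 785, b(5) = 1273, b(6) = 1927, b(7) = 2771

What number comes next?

3829

134, 228, 346, 488, 654, 844
94, 118, 142, 166, 190
24, 24, 24, 24
Third differences constant at 24.
190 + 24 = 214;  844 + 214 = 1058;  2771 + 1058 = 3829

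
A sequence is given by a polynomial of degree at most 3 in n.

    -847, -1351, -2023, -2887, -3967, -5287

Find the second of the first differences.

-672

Δ: -504, -672, -864, -1080, -1320
Δ²: -168, -192, -216, -240
Δ³: -24, -24, -24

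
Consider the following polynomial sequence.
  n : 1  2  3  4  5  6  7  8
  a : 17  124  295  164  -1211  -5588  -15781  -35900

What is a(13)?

-550195

Δ: 107 , 171 , -131 , -1375 , -4377 , -10193 , -20119
Δ²: 64 , -302 , -1244 , -3002 , -5816 , -9926
Δ³: -366 , -942 , -1758 , -2814 , -4110
Δ⁴: -576 , -816 , -1056 , -1296
Δ⁵: -240 , -240 , -240
Fifth differences constant at -240.
-1296 − 240 = -1536;  -4110 − 1536 = -5646;  -9926 − 5646 = -15572;  -20119 − 15572 = -35691;  -35900 − 35691 = -71591
-1536 − 240 = -1776;  -5646 − 1776 = -7422;  -15572 − 7422 = -22994;  -35691 − 22994 = -58685;  -71591 − 58685 = -130276
-1776 − 240 = -2016;  -7422 − 2016 = -9438;  -22994 − 9438 = -32432;  -58685 − 32432 = -91117;  -130276 − 91117 = -221393
-2016 − 240 = -2256;  -9438 − 2256 = -11694;  -32432 − 11694 = -44126;  -91117 − 44126 = -135243;  -221393 − 135243 = -356636
-2256 − 240 = -2496;  -11694 − 2496 = -14190;  -44126 − 14190 = -58316;  -135243 − 58316 = -193559;  -356636 − 193559 = -550195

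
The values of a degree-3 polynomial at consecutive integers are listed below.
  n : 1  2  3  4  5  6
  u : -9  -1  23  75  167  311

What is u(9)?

8, 24, 52, 92, 144
16, 28, 40, 52
12, 12, 12
Constant third difference = 12, so extend:
52 + 12 = 64;  144 + 64 = 208;  311 + 208 = 519
64 + 12 = 76;  208 + 76 = 284;  519 + 284 = 803
76 + 12 = 88;  284 + 88 = 372;  803 + 372 = 1175

1175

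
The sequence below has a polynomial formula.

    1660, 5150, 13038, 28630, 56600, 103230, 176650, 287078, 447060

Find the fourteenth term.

2622590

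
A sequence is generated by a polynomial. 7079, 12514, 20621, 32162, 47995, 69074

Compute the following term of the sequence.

First differences: 5435, 8107, 11541, 15833, 21079
Second differences: 2672, 3434, 4292, 5246
Third differences: 762, 858, 954
Fourth differences: 96, 96
The fourth differences are constant (96).
954 + 96 = 1050;  5246 + 1050 = 6296;  21079 + 6296 = 27375;  69074 + 27375 = 96449

96449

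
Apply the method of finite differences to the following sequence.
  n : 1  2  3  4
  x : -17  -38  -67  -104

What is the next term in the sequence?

First differences: -21 , -29 , -37
Second differences: -8 , -8
Second differences constant at -8.
-37 − 8 = -45;  -104 − 45 = -149

-149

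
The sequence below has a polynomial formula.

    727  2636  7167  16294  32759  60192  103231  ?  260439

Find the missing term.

167642

Using the first 7 terms:
First differences: 1909  4531  9127  16465  27433  43039
Second differences: 2622  4596  7338  10968  15606
Third differences: 1974  2742  3630  4638
Fourth differences: 768  888  1008
Fifth differences: 120  120
Constant fifth difference = 120.
Extend forward: 1008 + 120 = 1128;  4638 + 1128 = 5766;  15606 + 5766 = 21372;  43039 + 21372 = 64411;  103231 + 64411 = 167642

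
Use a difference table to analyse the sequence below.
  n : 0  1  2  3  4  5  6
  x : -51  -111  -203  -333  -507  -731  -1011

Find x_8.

-1763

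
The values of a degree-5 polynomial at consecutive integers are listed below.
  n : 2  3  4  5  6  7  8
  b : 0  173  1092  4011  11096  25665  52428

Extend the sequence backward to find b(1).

D1: 173  919  2919  7085  14569  26763
D2: 746  2000  4166  7484  12194
D3: 1254  2166  3318  4710
D4: 912  1152  1392
D5: 240  240
The fifth differences are constant at 240.
Work back: 912 − 240 = 672;  1254 − 672 = 582;  746 − 582 = 164;  173 − 164 = 9;  0 − 9 = -9

-9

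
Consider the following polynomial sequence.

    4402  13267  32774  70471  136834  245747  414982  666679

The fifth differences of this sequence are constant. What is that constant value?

Δ: 8865, 19507, 37697, 66363, 108913, 169235, 251697
Δ²: 10642, 18190, 28666, 42550, 60322, 82462
Δ³: 7548, 10476, 13884, 17772, 22140
Δ⁴: 2928, 3408, 3888, 4368
Δ⁵: 480, 480, 480

480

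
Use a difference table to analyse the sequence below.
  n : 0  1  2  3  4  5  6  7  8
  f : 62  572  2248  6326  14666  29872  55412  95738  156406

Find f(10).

367232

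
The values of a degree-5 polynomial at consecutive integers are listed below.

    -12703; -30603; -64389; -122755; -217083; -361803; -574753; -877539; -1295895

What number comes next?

-1860043

-17900, -33786, -58366, -94328, -144720, -212950, -302786, -418356
-15886, -24580, -35962, -50392, -68230, -89836, -115570
-8694, -11382, -14430, -17838, -21606, -25734
-2688, -3048, -3408, -3768, -4128
-360, -360, -360, -360
Constant fifth difference = -360, so extend:
-4128 − 360 = -4488;  -25734 − 4488 = -30222;  -115570 − 30222 = -145792;  -418356 − 145792 = -564148;  -1295895 − 564148 = -1860043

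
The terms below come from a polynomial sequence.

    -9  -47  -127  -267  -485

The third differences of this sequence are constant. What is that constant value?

-18

D1: -38, -80, -140, -218
D2: -42, -60, -78
D3: -18, -18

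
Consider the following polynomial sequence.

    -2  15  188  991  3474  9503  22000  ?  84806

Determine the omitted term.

45183

Using the first 7 terms:
First differences: 17  173  803  2483  6029  12497
Second differences: 156  630  1680  3546  6468
Third differences: 474  1050  1866  2922
Fourth differences: 576  816  1056
Fifth differences: 240  240
Constant fifth difference = 240.
Extend forward: 1056 + 240 = 1296;  2922 + 1296 = 4218;  6468 + 4218 = 10686;  12497 + 10686 = 23183;  22000 + 23183 = 45183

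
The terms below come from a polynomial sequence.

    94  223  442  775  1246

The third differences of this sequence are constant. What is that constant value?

First differences: 129, 219, 333, 471
Second differences: 90, 114, 138
Third differences: 24, 24

24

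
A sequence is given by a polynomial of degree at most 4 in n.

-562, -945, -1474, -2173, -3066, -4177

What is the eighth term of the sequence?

-7149

Δ: -383 , -529 , -699 , -893 , -1111
Δ²: -146 , -170 , -194 , -218
Δ³: -24 , -24 , -24
The third differences are constant (-24).
-218 − 24 = -242;  -1111 − 242 = -1353;  -4177 − 1353 = -5530
-242 − 24 = -266;  -1353 − 266 = -1619;  -5530 − 1619 = -7149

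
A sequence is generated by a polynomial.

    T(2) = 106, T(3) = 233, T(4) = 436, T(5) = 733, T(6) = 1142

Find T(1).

Δ: 127  203  297  409
Δ²: 76  94  112
Δ³: 18  18
The third differences are constant at 18.
Work back: 76 − 18 = 58;  127 − 58 = 69;  106 − 69 = 37

37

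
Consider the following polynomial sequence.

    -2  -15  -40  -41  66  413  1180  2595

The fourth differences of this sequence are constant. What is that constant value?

Δ: -13, -25, -1, 107, 347, 767, 1415
Δ²: -12, 24, 108, 240, 420, 648
Δ³: 36, 84, 132, 180, 228
Δ⁴: 48, 48, 48, 48

48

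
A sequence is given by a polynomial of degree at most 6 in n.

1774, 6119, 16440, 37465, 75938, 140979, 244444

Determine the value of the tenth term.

Δ: 4345  10321  21025  38473  65041  103465
Δ²: 5976  10704  17448  26568  38424
Δ³: 4728  6744  9120  11856
Δ⁴: 2016  2376  2736
Δ⁵: 360  360
The fifth differences are constant (360).
2736 + 360 = 3096;  11856 + 3096 = 14952;  38424 + 14952 = 53376;  103465 + 53376 = 156841;  244444 + 156841 = 401285
3096 + 360 = 3456;  14952 + 3456 = 18408;  53376 + 18408 = 71784;  156841 + 71784 = 228625;  401285 + 228625 = 629910
3456 + 360 = 3816;  18408 + 3816 = 22224;  71784 + 22224 = 94008;  228625 + 94008 = 322633;  629910 + 322633 = 952543

952543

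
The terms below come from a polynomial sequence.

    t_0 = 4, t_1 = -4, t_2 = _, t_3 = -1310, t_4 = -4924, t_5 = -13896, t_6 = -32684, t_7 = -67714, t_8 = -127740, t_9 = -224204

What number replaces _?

-204

Using the last 7 terms:
D1: -3614, -8972, -18788, -35030, -60026, -96464
D2: -5358, -9816, -16242, -24996, -36438
D3: -4458, -6426, -8754, -11442
D4: -1968, -2328, -2688
D5: -360, -360
Constant fifth difference = -360.
Extend backward: -1968 + 360 = -1608;  -4458 + 1608 = -2850;  -5358 + 2850 = -2508;  -3614 + 2508 = -1106;  -1310 + 1106 = -204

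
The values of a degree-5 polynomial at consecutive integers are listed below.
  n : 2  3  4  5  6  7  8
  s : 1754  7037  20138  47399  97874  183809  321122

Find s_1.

Δ: 5283, 13101, 27261, 50475, 85935, 137313
Δ²: 7818, 14160, 23214, 35460, 51378
Δ³: 6342, 9054, 12246, 15918
Δ⁴: 2712, 3192, 3672
Δ⁵: 480, 480
The fifth differences are constant at 480.
Work back: 2712 − 480 = 2232;  6342 − 2232 = 4110;  7818 − 4110 = 3708;  5283 − 3708 = 1575;  1754 − 1575 = 179

179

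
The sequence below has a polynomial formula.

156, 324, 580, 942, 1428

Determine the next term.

2056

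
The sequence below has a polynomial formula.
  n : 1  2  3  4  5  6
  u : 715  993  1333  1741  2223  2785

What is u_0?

493

D1: 278, 340, 408, 482, 562
D2: 62, 68, 74, 80
D3: 6, 6, 6
The third differences are constant at 6.
Work back: 62 − 6 = 56;  278 − 56 = 222;  715 − 222 = 493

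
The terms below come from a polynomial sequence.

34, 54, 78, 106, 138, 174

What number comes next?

214

D1: 20, 24, 28, 32, 36
D2: 4, 4, 4, 4
Second differences constant at 4.
36 + 4 = 40;  174 + 40 = 214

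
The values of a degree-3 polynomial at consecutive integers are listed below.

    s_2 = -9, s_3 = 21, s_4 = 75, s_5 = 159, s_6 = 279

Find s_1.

First differences: 30  54  84  120
Second differences: 24  30  36
Third differences: 6  6
The third differences are constant at 6.
Work back: 24 − 6 = 18;  30 − 18 = 12;  -9 − 12 = -21

-21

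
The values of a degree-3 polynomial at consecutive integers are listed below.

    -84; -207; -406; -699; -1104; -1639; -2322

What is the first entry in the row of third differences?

-18

First differences: -123, -199, -293, -405, -535, -683
Second differences: -76, -94, -112, -130, -148
Third differences: -18, -18, -18, -18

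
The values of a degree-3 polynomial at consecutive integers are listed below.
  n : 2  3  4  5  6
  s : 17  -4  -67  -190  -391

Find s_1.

14

D1: -21  -63  -123  -201
D2: -42  -60  -78
D3: -18  -18
The third differences are constant at -18.
Work back: -42 + 18 = -24;  -21 + 24 = 3;  17 − 3 = 14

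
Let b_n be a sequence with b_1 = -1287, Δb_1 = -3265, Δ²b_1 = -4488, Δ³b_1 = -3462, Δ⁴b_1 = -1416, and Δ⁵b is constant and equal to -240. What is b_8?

Build the table forward from the leading diagonal:
Δ⁵: -240, -240, -240, -240, -240, -240, -240, -240
Δ⁴: -1416, -1656, -1896, -2136, -2376, -2616, -2856, -3096
Δ³: -3462, -4878, -6534, -8430, -10566, -12942, -15558, -18414
Δ²: -4488, -7950, -12828, -19362, -27792, -38358, -51300, -66858
Δ: -3265, -7753, -15703, -28531, -47893, -75685, -114043, -165343
b: -1287, -4552, -12305, -28008, -56539, -104432, -180117, -294160

-294160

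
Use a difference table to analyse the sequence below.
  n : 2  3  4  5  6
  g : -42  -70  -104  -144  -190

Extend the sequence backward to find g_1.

-20

-28, -34, -40, -46
-6, -6, -6
The second differences are constant at -6.
Work back: -28 + 6 = -22;  -42 + 22 = -20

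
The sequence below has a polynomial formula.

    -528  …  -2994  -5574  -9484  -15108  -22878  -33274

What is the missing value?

Using the last 6 terms:
D1: -2580  -3910  -5624  -7770  -10396
D2: -1330  -1714  -2146  -2626
D3: -384  -432  -480
D4: -48  -48
Constant fourth difference = -48.
Extend backward: -384 + 48 = -336;  -1330 + 336 = -994;  -2580 + 994 = -1586;  -2994 + 1586 = -1408

-1408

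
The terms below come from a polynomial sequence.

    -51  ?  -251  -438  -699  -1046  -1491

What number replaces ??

-126

Using the last 5 terms:
Δ: -187  -261  -347  -445
Δ²: -74  -86  -98
Δ³: -12  -12
Constant third difference = -12.
Extend backward: -74 + 12 = -62;  -187 + 62 = -125;  -251 + 125 = -126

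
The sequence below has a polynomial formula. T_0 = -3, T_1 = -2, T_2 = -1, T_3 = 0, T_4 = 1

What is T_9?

6

First differences: 1, 1, 1, 1
Constant first difference = 1, so extend:
1 + 1 = 2
2 + 1 = 3
3 + 1 = 4
4 + 1 = 5
5 + 1 = 6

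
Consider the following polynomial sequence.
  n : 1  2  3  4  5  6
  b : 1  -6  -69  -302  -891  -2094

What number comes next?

-4241

D1: -7 , -63 , -233 , -589 , -1203
D2: -56 , -170 , -356 , -614
D3: -114 , -186 , -258
D4: -72 , -72
Constant fourth difference = -72, so extend:
-258 − 72 = -330;  -614 − 330 = -944;  -1203 − 944 = -2147;  -2094 − 2147 = -4241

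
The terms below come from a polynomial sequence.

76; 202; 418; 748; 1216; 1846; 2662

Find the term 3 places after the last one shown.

6466

D1: 126, 216, 330, 468, 630, 816
D2: 90, 114, 138, 162, 186
D3: 24, 24, 24, 24
The third differences are constant (24).
186 + 24 = 210;  816 + 210 = 1026;  2662 + 1026 = 3688
210 + 24 = 234;  1026 + 234 = 1260;  3688 + 1260 = 4948
234 + 24 = 258;  1260 + 258 = 1518;  4948 + 1518 = 6466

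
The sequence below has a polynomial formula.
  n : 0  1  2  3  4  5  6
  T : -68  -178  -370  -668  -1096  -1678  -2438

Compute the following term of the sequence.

-3400

Δ: -110, -192, -298, -428, -582, -760
Δ²: -82, -106, -130, -154, -178
Δ³: -24, -24, -24, -24
Constant third difference = -24, so extend:
-178 − 24 = -202;  -760 − 202 = -962;  -2438 − 962 = -3400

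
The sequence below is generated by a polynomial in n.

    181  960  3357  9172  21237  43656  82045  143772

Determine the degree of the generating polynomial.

5

779, 2397, 5815, 12065, 22419, 38389, 61727
1618, 3418, 6250, 10354, 15970, 23338
1800, 2832, 4104, 5616, 7368
1032, 1272, 1512, 1752
240, 240, 240
The fifth differences are constant, so the polynomial has degree 5.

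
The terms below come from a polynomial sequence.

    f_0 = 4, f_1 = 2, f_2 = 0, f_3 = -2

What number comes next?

-2 , -2 , -2
Constant first difference = -2, so extend:
-2 − 2 = -4

-4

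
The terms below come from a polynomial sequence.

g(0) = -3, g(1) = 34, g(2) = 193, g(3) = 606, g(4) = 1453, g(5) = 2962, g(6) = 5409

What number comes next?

9118

Δ: 37 , 159 , 413 , 847 , 1509 , 2447
Δ²: 122 , 254 , 434 , 662 , 938
Δ³: 132 , 180 , 228 , 276
Δ⁴: 48 , 48 , 48
Fourth differences constant at 48.
276 + 48 = 324;  938 + 324 = 1262;  2447 + 1262 = 3709;  5409 + 3709 = 9118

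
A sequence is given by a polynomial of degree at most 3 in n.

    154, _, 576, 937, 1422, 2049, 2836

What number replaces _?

321

Using the last 5 terms:
361, 485, 627, 787
124, 142, 160
18, 18
Constant third difference = 18.
Extend backward: 124 − 18 = 106;  361 − 106 = 255;  576 − 255 = 321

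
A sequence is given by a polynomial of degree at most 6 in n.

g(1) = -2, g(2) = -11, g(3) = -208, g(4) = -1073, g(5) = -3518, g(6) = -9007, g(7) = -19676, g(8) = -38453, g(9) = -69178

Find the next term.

-116723

Δ: -9  -197  -865  -2445  -5489  -10669  -18777  -30725
Δ²: -188  -668  -1580  -3044  -5180  -8108  -11948
Δ³: -480  -912  -1464  -2136  -2928  -3840
Δ⁴: -432  -552  -672  -792  -912
Δ⁵: -120  -120  -120  -120
The fifth differences are constant (-120).
-912 − 120 = -1032;  -3840 − 1032 = -4872;  -11948 − 4872 = -16820;  -30725 − 16820 = -47545;  -69178 − 47545 = -116723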